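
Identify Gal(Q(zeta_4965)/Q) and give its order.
|Gal(Q(zeta_4965)/Q)| = phi(4965) = 2640; group ≅ (Z/4965Z)^* ≅ Z/2Z × Z/4Z × Z/330Z

The n-th cyclotomic polynomial Φ_4965(x) is the minimal polynomial of zeta_4965 over Q and has degree phi(4965) = 2640. So Q(zeta_4965) is a degree-2640 Galois extension with Galois group (Z/4965Z)^*. By CRT, (Z/4965Z)^* ≅ (Z/3Z)^* × (Z/5Z)^* × (Z/331Z)^*. Each prime-power unit group is (Z/3Z)^* ≅ Z/2Z; (Z/5Z)^* ≅ Z/4Z; (Z/331Z)^* ≅ Z/330Z. Hence Gal(Q(zeta_4965)/Q) ≅ Z/2Z × Z/4Z × Z/330Z.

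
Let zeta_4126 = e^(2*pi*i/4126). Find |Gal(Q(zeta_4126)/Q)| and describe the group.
|Gal(Q(zeta_4126)/Q)| = phi(4126) = 2062; group ≅ (Z/4126Z)^* ≅ Z/2062Z

The n-th cyclotomic polynomial Φ_4126(x) is the minimal polynomial of zeta_4126 over Q and has degree phi(4126) = 2062. So Q(zeta_4126) is a degree-2062 Galois extension with Galois group (Z/4126Z)^*. By CRT, (Z/4126Z)^* ≅ (Z/2Z)^* × (Z/2063Z)^*. Each prime-power unit group is (Z/2Z)^* ≅ trivial group (order 1); (Z/2063Z)^* ≅ Z/2062Z. Hence Gal(Q(zeta_4126)/Q) ≅ Z/2062Z.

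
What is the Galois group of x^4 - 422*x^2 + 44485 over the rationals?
Gal(K/Q) = V_4 (Klein four-group, Z/2Z × Z/2Z)

f factors as (x^2 - 217)(x^2 - 205), so the splitting field is K = Q(sqrt(217), sqrt(205)). The elements 217, 205, 44485 are all non-squares in Q, so sqrt(217) and sqrt(205) generate independent quadratic extensions. Thus [K:Q] = 4 and Gal(K/Q) is generated by the two order-2 automorphisms sqrt(217) ↦ -sqrt(217) and sqrt(205) ↦ -sqrt(205), giving V_4.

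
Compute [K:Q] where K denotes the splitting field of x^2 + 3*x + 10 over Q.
[K:Q] = 2

The discriminant of x^2 + (3)*x + (10) is b^2 - 4c = 9 - (40) = -31. Since -31 is not a perfect square in Q, the polynomial is irreducible over Q. Its two roots generate a degree-2 extension, so [K:Q] = 2.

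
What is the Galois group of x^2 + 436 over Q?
Gal(K/Q) = Z/2Z (cyclic of order 2)

x^2 + 436 is irreducible over Q since -436 is not a rational square. The splitting field Q(sqrt(-436)) has degree 2 over Q, and its unique nontrivial automorphism is sqrt(-436) ↦ -sqrt(-436). Hence Gal(Q(sqrt(-436))/Q) = Z/2Z.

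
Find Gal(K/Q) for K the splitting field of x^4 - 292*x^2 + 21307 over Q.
Gal(K/Q) = V_4 (Klein four-group, Z/2Z × Z/2Z)

f factors as (x^2 - 143)(x^2 - 149), so the splitting field is K = Q(sqrt(143), sqrt(149)). The elements 143, 149, 21307 are all non-squares in Q, so sqrt(143) and sqrt(149) generate independent quadratic extensions. Thus [K:Q] = 4 and Gal(K/Q) is generated by the two order-2 automorphisms sqrt(143) ↦ -sqrt(143) and sqrt(149) ↦ -sqrt(149), giving V_4.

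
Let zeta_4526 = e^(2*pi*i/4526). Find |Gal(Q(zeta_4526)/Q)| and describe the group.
|Gal(Q(zeta_4526)/Q)| = phi(4526) = 2160; group ≅ (Z/4526Z)^* ≅ Z/30Z × Z/72Z

The n-th cyclotomic polynomial Φ_4526(x) is the minimal polynomial of zeta_4526 over Q and has degree phi(4526) = 2160. So Q(zeta_4526) is a degree-2160 Galois extension with Galois group (Z/4526Z)^*. By CRT, (Z/4526Z)^* ≅ (Z/2Z)^* × (Z/31Z)^* × (Z/73Z)^*. Each prime-power unit group is (Z/2Z)^* ≅ trivial group (order 1); (Z/31Z)^* ≅ Z/30Z; (Z/73Z)^* ≅ Z/72Z. Hence Gal(Q(zeta_4526)/Q) ≅ Z/30Z × Z/72Z.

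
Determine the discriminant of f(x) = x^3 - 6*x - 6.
Δ = -108

For a depressed cubic x^3 + p x + q the discriminant is Δ = -4 p^3 - 27 q^2 = -4*(-6)^3 - 27*(-6)^2 = 864 - 972 = -108.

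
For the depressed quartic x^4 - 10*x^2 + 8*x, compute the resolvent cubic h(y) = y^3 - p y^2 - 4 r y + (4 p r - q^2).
h(y) = y^3 + 10*y^2 - 64

Identify coefficients: p = -10, q = 8, r = 0.
Plug into h(y) = y^3 - p y^2 - 4 r y + (4 p r - q^2):
  h(y) = y^3 - (-10) y^2 - 4*(0) y + (4*(-10)*(0) - (8)^2)
       = y^3 + (10) y^2 + (0) y + (-64).
Simplifying: h(y) = y^3 + 10*y^2 - 64.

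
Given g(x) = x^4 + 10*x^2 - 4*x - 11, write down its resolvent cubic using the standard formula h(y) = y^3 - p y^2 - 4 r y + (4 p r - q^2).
h(y) = y^3 - 10*y^2 + 44*y - 456

Identify coefficients: p = 10, q = -4, r = -11.
Plug into h(y) = y^3 - p y^2 - 4 r y + (4 p r - q^2):
  h(y) = y^3 - (10) y^2 - 4*(-11) y + (4*(10)*(-11) - (-4)^2)
       = y^3 + (-10) y^2 + (44) y + (-456).
Simplifying: h(y) = y^3 - 10*y^2 + 44*y - 456.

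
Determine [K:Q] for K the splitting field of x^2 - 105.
[K:Q] = 2

The polynomial x^2 - 105 is irreducible over Q since 105 is not a perfect square. Its splitting field is Q(sqrt(105)), which has degree 2 over Q.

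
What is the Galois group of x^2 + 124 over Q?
Gal(K/Q) = Z/2Z (cyclic of order 2)

x^2 + 124 is irreducible over Q since -124 is not a rational square. The splitting field Q(sqrt(-124)) has degree 2 over Q, and its unique nontrivial automorphism is sqrt(-124) ↦ -sqrt(-124). Hence Gal(Q(sqrt(-124))/Q) = Z/2Z.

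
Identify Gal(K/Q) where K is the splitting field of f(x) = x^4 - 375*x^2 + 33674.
Gal(K/Q) = V_4 (Klein four-group, Z/2Z × Z/2Z)

f factors as (x^2 - 226)(x^2 - 149), so the splitting field is K = Q(sqrt(226), sqrt(149)). The elements 226, 149, 33674 are all non-squares in Q, so sqrt(226) and sqrt(149) generate independent quadratic extensions. Thus [K:Q] = 4 and Gal(K/Q) is generated by the two order-2 automorphisms sqrt(226) ↦ -sqrt(226) and sqrt(149) ↦ -sqrt(149), giving V_4.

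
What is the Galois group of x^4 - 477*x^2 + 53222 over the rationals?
Gal(K/Q) = V_4 (Klein four-group, Z/2Z × Z/2Z)

f factors as (x^2 - 178)(x^2 - 299), so the splitting field is K = Q(sqrt(178), sqrt(299)). The elements 178, 299, 53222 are all non-squares in Q, so sqrt(178) and sqrt(299) generate independent quadratic extensions. Thus [K:Q] = 4 and Gal(K/Q) is generated by the two order-2 automorphisms sqrt(178) ↦ -sqrt(178) and sqrt(299) ↦ -sqrt(299), giving V_4.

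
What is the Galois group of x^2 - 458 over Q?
Gal(K/Q) = Z/2Z (cyclic of order 2)

x^2 - 458 is irreducible over Q since 458 is not a rational square. The splitting field Q(sqrt(458)) has degree 2 over Q, and its unique nontrivial automorphism is sqrt(458) ↦ -sqrt(458). Hence Gal(Q(sqrt(458))/Q) = Z/2Z.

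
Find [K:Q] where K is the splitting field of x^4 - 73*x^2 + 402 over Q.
[K:Q] = 4

f factors as (x^2 - 6)(x^2 - 67); the splitting field is K = Q(sqrt(6), sqrt(67)). Since 6, 67, and 402 are all non-squares in Q, the three subfields Q(sqrt(6)), Q(sqrt(67)), Q(sqrt(402)) are distinct degree-2 extensions, so [K:Q] = 4 (Klein four Galois group).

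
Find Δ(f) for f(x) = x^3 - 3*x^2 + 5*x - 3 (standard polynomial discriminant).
Δ = -32

For x^3 + a x^2 + b x + c the discriminant is Δ = 18 a b c - 4 a^3 c + a^2 b^2 - 4 b^3 - 27 c^2.
Plug a = -3, b = 5, c = -3:
  18*(-3)*(5)*(-3) - 4*(-3)^3*(-3) + (-3)^2*(5)^2 - 4*(5)^3 - 27*(-3)^2
  = 810 + (-324) + 225 + (-500) + (-243)
  = -32.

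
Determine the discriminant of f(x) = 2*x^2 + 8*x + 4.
Δ = 32

For a quadratic a x^2 + b x + c the discriminant is Δ = b^2 - 4ac = (8)^2 - 4*(2)*(4) = 64 - (32) = 32.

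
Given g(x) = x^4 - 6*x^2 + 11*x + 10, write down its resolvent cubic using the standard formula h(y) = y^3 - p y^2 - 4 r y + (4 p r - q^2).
h(y) = y^3 + 6*y^2 - 40*y - 361

Identify coefficients: p = -6, q = 11, r = 10.
Plug into h(y) = y^3 - p y^2 - 4 r y + (4 p r - q^2):
  h(y) = y^3 - (-6) y^2 - 4*(10) y + (4*(-6)*(10) - (11)^2)
       = y^3 + (6) y^2 + (-40) y + (-361).
Simplifying: h(y) = y^3 + 6*y^2 - 40*y - 361.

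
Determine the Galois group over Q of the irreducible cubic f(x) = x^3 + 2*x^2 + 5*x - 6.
Gal(K/Q) = S_3 (symmetric group of order 6)

Compute the discriminant of x^3 + (2)*x^2 + (5)*x + (-6): Δ = -2260. Since Δ is not a rational square, the Galois group is not contained in A_3; it must be the full S_3 (irreducibility of the cubic rules out anything smaller).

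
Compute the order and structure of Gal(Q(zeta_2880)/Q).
|Gal(Q(zeta_2880)/Q)| = phi(2880) = 768; group ≅ (Z/2880Z)^* ≅ Z/2Z × Z/4Z × Z/6Z × Z/16Z

The n-th cyclotomic polynomial Φ_2880(x) is the minimal polynomial of zeta_2880 over Q and has degree phi(2880) = 768. So Q(zeta_2880) is a degree-768 Galois extension with Galois group (Z/2880Z)^*. By CRT, (Z/2880Z)^* ≅ (Z/64Z)^* × (Z/9Z)^* × (Z/5Z)^*. Each prime-power unit group is (Z/64Z)^* ≅ Z/2Z × Z/16Z; (Z/9Z)^* ≅ Z/6Z; (Z/5Z)^* ≅ Z/4Z. Hence Gal(Q(zeta_2880)/Q) ≅ Z/2Z × Z/4Z × Z/6Z × Z/16Z.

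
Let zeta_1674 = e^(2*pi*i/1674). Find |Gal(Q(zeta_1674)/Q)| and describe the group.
|Gal(Q(zeta_1674)/Q)| = phi(1674) = 540; group ≅ (Z/1674Z)^* ≅ Z/18Z × Z/30Z

The n-th cyclotomic polynomial Φ_1674(x) is the minimal polynomial of zeta_1674 over Q and has degree phi(1674) = 540. So Q(zeta_1674) is a degree-540 Galois extension with Galois group (Z/1674Z)^*. By CRT, (Z/1674Z)^* ≅ (Z/2Z)^* × (Z/27Z)^* × (Z/31Z)^*. Each prime-power unit group is (Z/2Z)^* ≅ trivial group (order 1); (Z/27Z)^* ≅ Z/18Z; (Z/31Z)^* ≅ Z/30Z. Hence Gal(Q(zeta_1674)/Q) ≅ Z/18Z × Z/30Z.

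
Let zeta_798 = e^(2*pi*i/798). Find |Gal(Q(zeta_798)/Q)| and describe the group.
|Gal(Q(zeta_798)/Q)| = phi(798) = 216; group ≅ (Z/798Z)^* ≅ Z/2Z × Z/6Z × Z/18Z

The n-th cyclotomic polynomial Φ_798(x) is the minimal polynomial of zeta_798 over Q and has degree phi(798) = 216. So Q(zeta_798) is a degree-216 Galois extension with Galois group (Z/798Z)^*. By CRT, (Z/798Z)^* ≅ (Z/2Z)^* × (Z/3Z)^* × (Z/7Z)^* × (Z/19Z)^*. Each prime-power unit group is (Z/2Z)^* ≅ trivial group (order 1); (Z/3Z)^* ≅ Z/2Z; (Z/7Z)^* ≅ Z/6Z; (Z/19Z)^* ≅ Z/18Z. Hence Gal(Q(zeta_798)/Q) ≅ Z/2Z × Z/6Z × Z/18Z.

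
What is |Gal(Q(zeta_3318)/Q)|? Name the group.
|Gal(Q(zeta_3318)/Q)| = phi(3318) = 936; group ≅ (Z/3318Z)^* ≅ Z/2Z × Z/6Z × Z/78Z

The n-th cyclotomic polynomial Φ_3318(x) is the minimal polynomial of zeta_3318 over Q and has degree phi(3318) = 936. So Q(zeta_3318) is a degree-936 Galois extension with Galois group (Z/3318Z)^*. By CRT, (Z/3318Z)^* ≅ (Z/2Z)^* × (Z/3Z)^* × (Z/7Z)^* × (Z/79Z)^*. Each prime-power unit group is (Z/2Z)^* ≅ trivial group (order 1); (Z/3Z)^* ≅ Z/2Z; (Z/7Z)^* ≅ Z/6Z; (Z/79Z)^* ≅ Z/78Z. Hence Gal(Q(zeta_3318)/Q) ≅ Z/2Z × Z/6Z × Z/78Z.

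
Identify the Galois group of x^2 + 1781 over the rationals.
Gal(K/Q) = Z/2Z (cyclic of order 2)

x^2 + 1781 is irreducible over Q since -1781 is not a rational square. The splitting field Q(sqrt(-1781)) has degree 2 over Q, and its unique nontrivial automorphism is sqrt(-1781) ↦ -sqrt(-1781). Hence Gal(Q(sqrt(-1781))/Q) = Z/2Z.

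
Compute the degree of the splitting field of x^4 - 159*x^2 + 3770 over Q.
[K:Q] = 4

f factors as (x^2 - 29)(x^2 - 130); the splitting field is K = Q(sqrt(29), sqrt(130)). Since 29, 130, and 3770 are all non-squares in Q, the three subfields Q(sqrt(29)), Q(sqrt(130)), Q(sqrt(3770)) are distinct degree-2 extensions, so [K:Q] = 4 (Klein four Galois group).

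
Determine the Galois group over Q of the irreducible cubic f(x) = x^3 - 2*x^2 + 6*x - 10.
Gal(K/Q) = S_3 (symmetric group of order 6)

Compute the discriminant of x^3 + (-2)*x^2 + (6)*x + (-10): Δ = -1580. Since Δ is not a rational square, the Galois group is not contained in A_3; it must be the full S_3 (irreducibility of the cubic rules out anything smaller).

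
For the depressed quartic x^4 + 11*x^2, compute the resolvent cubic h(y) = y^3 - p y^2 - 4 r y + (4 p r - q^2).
h(y) = y^3 - 11*y^2

Identify coefficients: p = 11, q = 0, r = 0.
Plug into h(y) = y^3 - p y^2 - 4 r y + (4 p r - q^2):
  h(y) = y^3 - (11) y^2 - 4*(0) y + (4*(11)*(0) - (0)^2)
       = y^3 + (-11) y^2 + (0) y + (0).
Simplifying: h(y) = y^3 - 11*y^2.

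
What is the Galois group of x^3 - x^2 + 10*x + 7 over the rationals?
Gal(K/Q) = S_3 (symmetric group of order 6)

Compute the discriminant of x^3 + (-1)*x^2 + (10)*x + (7): Δ = -6455. Since Δ is not a rational square, the Galois group is not contained in A_3; it must be the full S_3 (irreducibility of the cubic rules out anything smaller).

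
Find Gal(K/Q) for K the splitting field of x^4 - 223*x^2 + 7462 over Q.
Gal(K/Q) = V_4 (Klein four-group, Z/2Z × Z/2Z)

f factors as (x^2 - 182)(x^2 - 41), so the splitting field is K = Q(sqrt(182), sqrt(41)). The elements 182, 41, 7462 are all non-squares in Q, so sqrt(182) and sqrt(41) generate independent quadratic extensions. Thus [K:Q] = 4 and Gal(K/Q) is generated by the two order-2 automorphisms sqrt(182) ↦ -sqrt(182) and sqrt(41) ↦ -sqrt(41), giving V_4.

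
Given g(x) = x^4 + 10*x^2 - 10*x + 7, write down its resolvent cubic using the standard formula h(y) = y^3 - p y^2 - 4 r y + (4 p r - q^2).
h(y) = y^3 - 10*y^2 - 28*y + 180

Identify coefficients: p = 10, q = -10, r = 7.
Plug into h(y) = y^3 - p y^2 - 4 r y + (4 p r - q^2):
  h(y) = y^3 - (10) y^2 - 4*(7) y + (4*(10)*(7) - (-10)^2)
       = y^3 + (-10) y^2 + (-28) y + (180).
Simplifying: h(y) = y^3 - 10*y^2 - 28*y + 180.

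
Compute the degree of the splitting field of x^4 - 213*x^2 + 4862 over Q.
[K:Q] = 4

f factors as (x^2 - 26)(x^2 - 187); the splitting field is K = Q(sqrt(26), sqrt(187)). Since 26, 187, and 4862 are all non-squares in Q, the three subfields Q(sqrt(26)), Q(sqrt(187)), Q(sqrt(4862)) are distinct degree-2 extensions, so [K:Q] = 4 (Klein four Galois group).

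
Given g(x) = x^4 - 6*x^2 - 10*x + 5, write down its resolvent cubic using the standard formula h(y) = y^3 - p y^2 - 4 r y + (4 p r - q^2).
h(y) = y^3 + 6*y^2 - 20*y - 220

Identify coefficients: p = -6, q = -10, r = 5.
Plug into h(y) = y^3 - p y^2 - 4 r y + (4 p r - q^2):
  h(y) = y^3 - (-6) y^2 - 4*(5) y + (4*(-6)*(5) - (-10)^2)
       = y^3 + (6) y^2 + (-20) y + (-220).
Simplifying: h(y) = y^3 + 6*y^2 - 20*y - 220.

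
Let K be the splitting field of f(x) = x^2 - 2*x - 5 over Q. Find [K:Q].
[K:Q] = 2

The discriminant of x^2 + (-2)*x + (-5) is b^2 - 4c = 4 - (-20) = 24. Since 24 is not a perfect square in Q, the polynomial is irreducible over Q. Its two roots generate a degree-2 extension, so [K:Q] = 2.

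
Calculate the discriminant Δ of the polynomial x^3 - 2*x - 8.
Δ = -1696

For x^3 + a x^2 + b x + c the discriminant is Δ = 18 a b c - 4 a^3 c + a^2 b^2 - 4 b^3 - 27 c^2.
Plug a = 0, b = -2, c = -8:
  18*(0)*(-2)*(-8) - 4*(0)^3*(-8) + (0)^2*(-2)^2 - 4*(-2)^3 - 27*(-8)^2
  = 0 + (0) + 0 + (32) + (-1728)
  = -1696.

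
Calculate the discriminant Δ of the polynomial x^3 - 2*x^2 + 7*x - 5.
Δ = -751

For x^3 + a x^2 + b x + c the discriminant is Δ = 18 a b c - 4 a^3 c + a^2 b^2 - 4 b^3 - 27 c^2.
Plug a = -2, b = 7, c = -5:
  18*(-2)*(7)*(-5) - 4*(-2)^3*(-5) + (-2)^2*(7)^2 - 4*(7)^3 - 27*(-5)^2
  = 1260 + (-160) + 196 + (-1372) + (-675)
  = -751.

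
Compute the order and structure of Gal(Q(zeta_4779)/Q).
|Gal(Q(zeta_4779)/Q)| = phi(4779) = 3132; group ≅ (Z/4779Z)^* ≅ Z/54Z × Z/58Z

The n-th cyclotomic polynomial Φ_4779(x) is the minimal polynomial of zeta_4779 over Q and has degree phi(4779) = 3132. So Q(zeta_4779) is a degree-3132 Galois extension with Galois group (Z/4779Z)^*. By CRT, (Z/4779Z)^* ≅ (Z/81Z)^* × (Z/59Z)^*. Each prime-power unit group is (Z/81Z)^* ≅ Z/54Z; (Z/59Z)^* ≅ Z/58Z. Hence Gal(Q(zeta_4779)/Q) ≅ Z/54Z × Z/58Z.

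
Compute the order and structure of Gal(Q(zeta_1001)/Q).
|Gal(Q(zeta_1001)/Q)| = phi(1001) = 720; group ≅ (Z/1001Z)^* ≅ Z/6Z × Z/10Z × Z/12Z

The n-th cyclotomic polynomial Φ_1001(x) is the minimal polynomial of zeta_1001 over Q and has degree phi(1001) = 720. So Q(zeta_1001) is a degree-720 Galois extension with Galois group (Z/1001Z)^*. By CRT, (Z/1001Z)^* ≅ (Z/7Z)^* × (Z/11Z)^* × (Z/13Z)^*. Each prime-power unit group is (Z/7Z)^* ≅ Z/6Z; (Z/11Z)^* ≅ Z/10Z; (Z/13Z)^* ≅ Z/12Z. Hence Gal(Q(zeta_1001)/Q) ≅ Z/6Z × Z/10Z × Z/12Z.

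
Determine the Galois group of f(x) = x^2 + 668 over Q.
Gal(K/Q) = Z/2Z (cyclic of order 2)

x^2 + 668 is irreducible over Q since -668 is not a rational square. The splitting field Q(sqrt(-668)) has degree 2 over Q, and its unique nontrivial automorphism is sqrt(-668) ↦ -sqrt(-668). Hence Gal(Q(sqrt(-668))/Q) = Z/2Z.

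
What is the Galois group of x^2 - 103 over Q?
Gal(K/Q) = Z/2Z (cyclic of order 2)

x^2 - 103 is irreducible over Q since 103 is not a rational square. The splitting field Q(sqrt(103)) has degree 2 over Q, and its unique nontrivial automorphism is sqrt(103) ↦ -sqrt(103). Hence Gal(Q(sqrt(103))/Q) = Z/2Z.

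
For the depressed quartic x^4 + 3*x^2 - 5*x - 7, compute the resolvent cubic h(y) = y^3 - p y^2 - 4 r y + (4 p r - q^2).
h(y) = y^3 - 3*y^2 + 28*y - 109

Identify coefficients: p = 3, q = -5, r = -7.
Plug into h(y) = y^3 - p y^2 - 4 r y + (4 p r - q^2):
  h(y) = y^3 - (3) y^2 - 4*(-7) y + (4*(3)*(-7) - (-5)^2)
       = y^3 + (-3) y^2 + (28) y + (-109).
Simplifying: h(y) = y^3 - 3*y^2 + 28*y - 109.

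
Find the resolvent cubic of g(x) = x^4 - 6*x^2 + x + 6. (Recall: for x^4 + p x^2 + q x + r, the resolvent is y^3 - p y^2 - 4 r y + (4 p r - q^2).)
h(y) = y^3 + 6*y^2 - 24*y - 145

Identify coefficients: p = -6, q = 1, r = 6.
Plug into h(y) = y^3 - p y^2 - 4 r y + (4 p r - q^2):
  h(y) = y^3 - (-6) y^2 - 4*(6) y + (4*(-6)*(6) - (1)^2)
       = y^3 + (6) y^2 + (-24) y + (-145).
Simplifying: h(y) = y^3 + 6*y^2 - 24*y - 145.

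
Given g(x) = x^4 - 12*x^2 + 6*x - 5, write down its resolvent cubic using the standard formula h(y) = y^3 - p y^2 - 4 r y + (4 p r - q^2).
h(y) = y^3 + 12*y^2 + 20*y + 204

Identify coefficients: p = -12, q = 6, r = -5.
Plug into h(y) = y^3 - p y^2 - 4 r y + (4 p r - q^2):
  h(y) = y^3 - (-12) y^2 - 4*(-5) y + (4*(-12)*(-5) - (6)^2)
       = y^3 + (12) y^2 + (20) y + (204).
Simplifying: h(y) = y^3 + 12*y^2 + 20*y + 204.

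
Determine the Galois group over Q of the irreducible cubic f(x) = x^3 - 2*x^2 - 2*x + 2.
Gal(K/Q) = S_3 (symmetric group of order 6)

Compute the discriminant of x^3 + (-2)*x^2 + (-2)*x + (2): Δ = 148. Since Δ is not a rational square, the Galois group is not contained in A_3; it must be the full S_3 (irreducibility of the cubic rules out anything smaller).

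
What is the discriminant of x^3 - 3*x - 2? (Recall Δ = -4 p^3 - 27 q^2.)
Δ = 0

For a depressed cubic x^3 + p x + q the discriminant is Δ = -4 p^3 - 27 q^2 = -4*(-3)^3 - 27*(-2)^2 = 108 - 108 = 0.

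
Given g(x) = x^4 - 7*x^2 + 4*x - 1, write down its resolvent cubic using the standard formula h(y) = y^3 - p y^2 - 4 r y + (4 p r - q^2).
h(y) = y^3 + 7*y^2 + 4*y + 12

Identify coefficients: p = -7, q = 4, r = -1.
Plug into h(y) = y^3 - p y^2 - 4 r y + (4 p r - q^2):
  h(y) = y^3 - (-7) y^2 - 4*(-1) y + (4*(-7)*(-1) - (4)^2)
       = y^3 + (7) y^2 + (4) y + (12).
Simplifying: h(y) = y^3 + 7*y^2 + 4*y + 12.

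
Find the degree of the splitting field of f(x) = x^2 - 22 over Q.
[K:Q] = 2

The polynomial x^2 - 22 is irreducible over Q since 22 is not a perfect square. Its splitting field is Q(sqrt(22)), which has degree 2 over Q.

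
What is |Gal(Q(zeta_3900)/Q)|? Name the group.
|Gal(Q(zeta_3900)/Q)| = phi(3900) = 960; group ≅ (Z/3900Z)^* ≅ Z/2Z × Z/2Z × Z/12Z × Z/20Z

The n-th cyclotomic polynomial Φ_3900(x) is the minimal polynomial of zeta_3900 over Q and has degree phi(3900) = 960. So Q(zeta_3900) is a degree-960 Galois extension with Galois group (Z/3900Z)^*. By CRT, (Z/3900Z)^* ≅ (Z/4Z)^* × (Z/3Z)^* × (Z/25Z)^* × (Z/13Z)^*. Each prime-power unit group is (Z/4Z)^* ≅ Z/2Z; (Z/3Z)^* ≅ Z/2Z; (Z/25Z)^* ≅ Z/20Z; (Z/13Z)^* ≅ Z/12Z. Hence Gal(Q(zeta_3900)/Q) ≅ Z/2Z × Z/2Z × Z/12Z × Z/20Z.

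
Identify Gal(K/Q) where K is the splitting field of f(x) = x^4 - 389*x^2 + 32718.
Gal(K/Q) = V_4 (Klein four-group, Z/2Z × Z/2Z)

f factors as (x^2 - 266)(x^2 - 123), so the splitting field is K = Q(sqrt(266), sqrt(123)). The elements 266, 123, 32718 are all non-squares in Q, so sqrt(266) and sqrt(123) generate independent quadratic extensions. Thus [K:Q] = 4 and Gal(K/Q) is generated by the two order-2 automorphisms sqrt(266) ↦ -sqrt(266) and sqrt(123) ↦ -sqrt(123), giving V_4.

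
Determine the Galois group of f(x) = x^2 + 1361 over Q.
Gal(K/Q) = Z/2Z (cyclic of order 2)

x^2 + 1361 is irreducible over Q since -1361 is not a rational square. The splitting field Q(sqrt(-1361)) has degree 2 over Q, and its unique nontrivial automorphism is sqrt(-1361) ↦ -sqrt(-1361). Hence Gal(Q(sqrt(-1361))/Q) = Z/2Z.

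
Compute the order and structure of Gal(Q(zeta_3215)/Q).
|Gal(Q(zeta_3215)/Q)| = phi(3215) = 2568; group ≅ (Z/3215Z)^* ≅ Z/4Z × Z/642Z

The n-th cyclotomic polynomial Φ_3215(x) is the minimal polynomial of zeta_3215 over Q and has degree phi(3215) = 2568. So Q(zeta_3215) is a degree-2568 Galois extension with Galois group (Z/3215Z)^*. By CRT, (Z/3215Z)^* ≅ (Z/5Z)^* × (Z/643Z)^*. Each prime-power unit group is (Z/5Z)^* ≅ Z/4Z; (Z/643Z)^* ≅ Z/642Z. Hence Gal(Q(zeta_3215)/Q) ≅ Z/4Z × Z/642Z.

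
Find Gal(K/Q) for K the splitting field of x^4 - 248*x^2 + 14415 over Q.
Gal(K/Q) = V_4 (Klein four-group, Z/2Z × Z/2Z)

f factors as (x^2 - 93)(x^2 - 155), so the splitting field is K = Q(sqrt(93), sqrt(155)). The elements 93, 155, 14415 are all non-squares in Q, so sqrt(93) and sqrt(155) generate independent quadratic extensions. Thus [K:Q] = 4 and Gal(K/Q) is generated by the two order-2 automorphisms sqrt(93) ↦ -sqrt(93) and sqrt(155) ↦ -sqrt(155), giving V_4.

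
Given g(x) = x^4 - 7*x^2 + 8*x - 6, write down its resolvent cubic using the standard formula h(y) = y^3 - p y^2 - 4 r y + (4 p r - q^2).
h(y) = y^3 + 7*y^2 + 24*y + 104

Identify coefficients: p = -7, q = 8, r = -6.
Plug into h(y) = y^3 - p y^2 - 4 r y + (4 p r - q^2):
  h(y) = y^3 - (-7) y^2 - 4*(-6) y + (4*(-7)*(-6) - (8)^2)
       = y^3 + (7) y^2 + (24) y + (104).
Simplifying: h(y) = y^3 + 7*y^2 + 24*y + 104.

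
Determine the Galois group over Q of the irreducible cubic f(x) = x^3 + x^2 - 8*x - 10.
Gal(K/Q) = S_3 (symmetric group of order 6)

Compute the discriminant of x^3 + (1)*x^2 + (-8)*x + (-10): Δ = 892. Since Δ is not a rational square, the Galois group is not contained in A_3; it must be the full S_3 (irreducibility of the cubic rules out anything smaller).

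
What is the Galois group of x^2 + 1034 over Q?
Gal(K/Q) = Z/2Z (cyclic of order 2)

x^2 + 1034 is irreducible over Q since -1034 is not a rational square. The splitting field Q(sqrt(-1034)) has degree 2 over Q, and its unique nontrivial automorphism is sqrt(-1034) ↦ -sqrt(-1034). Hence Gal(Q(sqrt(-1034))/Q) = Z/2Z.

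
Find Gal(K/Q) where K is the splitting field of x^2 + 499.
Gal(K/Q) = Z/2Z (cyclic of order 2)

x^2 + 499 is irreducible over Q since -499 is not a rational square. The splitting field Q(sqrt(-499)) has degree 2 over Q, and its unique nontrivial automorphism is sqrt(-499) ↦ -sqrt(-499). Hence Gal(Q(sqrt(-499))/Q) = Z/2Z.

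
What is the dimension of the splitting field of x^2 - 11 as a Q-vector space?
[K:Q] = 2

The polynomial x^2 - 11 is irreducible over Q since 11 is not a perfect square. Its splitting field is Q(sqrt(11)), which has degree 2 over Q.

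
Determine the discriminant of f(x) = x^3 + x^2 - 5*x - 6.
Δ = 117

For x^3 + a x^2 + b x + c the discriminant is Δ = 18 a b c - 4 a^3 c + a^2 b^2 - 4 b^3 - 27 c^2.
Plug a = 1, b = -5, c = -6:
  18*(1)*(-5)*(-6) - 4*(1)^3*(-6) + (1)^2*(-5)^2 - 4*(-5)^3 - 27*(-6)^2
  = 540 + (24) + 25 + (500) + (-972)
  = 117.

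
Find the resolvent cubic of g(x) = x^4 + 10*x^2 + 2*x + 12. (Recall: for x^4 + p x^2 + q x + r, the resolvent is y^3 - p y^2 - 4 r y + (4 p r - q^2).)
h(y) = y^3 - 10*y^2 - 48*y + 476

Identify coefficients: p = 10, q = 2, r = 12.
Plug into h(y) = y^3 - p y^2 - 4 r y + (4 p r - q^2):
  h(y) = y^3 - (10) y^2 - 4*(12) y + (4*(10)*(12) - (2)^2)
       = y^3 + (-10) y^2 + (-48) y + (476).
Simplifying: h(y) = y^3 - 10*y^2 - 48*y + 476.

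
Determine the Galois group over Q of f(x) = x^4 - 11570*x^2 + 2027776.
Gal(K/Q) = Z/2Z (cyclic of order 2)

f factors as (x^2 - 11392)(x^2 - 178), so the splitting field is K = Q(sqrt(11392), sqrt(178)). The squarefree part of 11392 is 178 and the squarefree part of 178 is also 178, so sqrt(11392) and sqrt(178) are both rational multiples of sqrt(178). Hence Q(sqrt(11392)) = Q(sqrt(178)) = Q(sqrt(178)), and the splitting field collapses to a single degree-2 extension with Galois group Z/2Z.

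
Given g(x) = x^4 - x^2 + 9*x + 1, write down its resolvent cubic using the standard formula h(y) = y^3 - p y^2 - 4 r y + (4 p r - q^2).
h(y) = y^3 + y^2 - 4*y - 85

Identify coefficients: p = -1, q = 9, r = 1.
Plug into h(y) = y^3 - p y^2 - 4 r y + (4 p r - q^2):
  h(y) = y^3 - (-1) y^2 - 4*(1) y + (4*(-1)*(1) - (9)^2)
       = y^3 + (1) y^2 + (-4) y + (-85).
Simplifying: h(y) = y^3 + y^2 - 4*y - 85.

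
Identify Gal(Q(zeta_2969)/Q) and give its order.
|Gal(Q(zeta_2969)/Q)| = phi(2969) = 2968; group ≅ (Z/2969Z)^* ≅ Z/2968Z

The n-th cyclotomic polynomial Φ_2969(x) is the minimal polynomial of zeta_2969 over Q and has degree phi(2969) = 2968. So Q(zeta_2969) is a degree-2968 Galois extension with Galois group (Z/2969Z)^*. (Z/2969Z)^* is cyclic since 2969 is an odd prime power (or 4). Hence Gal(Q(zeta_2969)/Q) ≅ Z/2968Z.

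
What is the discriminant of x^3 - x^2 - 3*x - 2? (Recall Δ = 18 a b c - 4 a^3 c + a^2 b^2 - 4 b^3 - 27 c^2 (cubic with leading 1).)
Δ = -107

For x^3 + a x^2 + b x + c the discriminant is Δ = 18 a b c - 4 a^3 c + a^2 b^2 - 4 b^3 - 27 c^2.
Plug a = -1, b = -3, c = -2:
  18*(-1)*(-3)*(-2) - 4*(-1)^3*(-2) + (-1)^2*(-3)^2 - 4*(-3)^3 - 27*(-2)^2
  = -108 + (-8) + 9 + (108) + (-108)
  = -107.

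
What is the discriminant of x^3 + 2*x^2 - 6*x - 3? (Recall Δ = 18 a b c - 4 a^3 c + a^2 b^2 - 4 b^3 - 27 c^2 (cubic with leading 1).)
Δ = 1509

For x^3 + a x^2 + b x + c the discriminant is Δ = 18 a b c - 4 a^3 c + a^2 b^2 - 4 b^3 - 27 c^2.
Plug a = 2, b = -6, c = -3:
  18*(2)*(-6)*(-3) - 4*(2)^3*(-3) + (2)^2*(-6)^2 - 4*(-6)^3 - 27*(-3)^2
  = 648 + (96) + 144 + (864) + (-243)
  = 1509.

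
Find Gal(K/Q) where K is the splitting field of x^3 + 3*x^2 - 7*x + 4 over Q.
Gal(K/Q) = S_3 (symmetric group of order 6)

Compute the discriminant of x^3 + (3)*x^2 + (-7)*x + (4): Δ = -563. Since Δ is not a rational square, the Galois group is not contained in A_3; it must be the full S_3 (irreducibility of the cubic rules out anything smaller).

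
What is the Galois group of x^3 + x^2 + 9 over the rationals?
Gal(K/Q) = S_3 (symmetric group of order 6)

Compute the discriminant of x^3 + (1)*x^2 + (0)*x + (9): Δ = -2223. Since Δ is not a rational square, the Galois group is not contained in A_3; it must be the full S_3 (irreducibility of the cubic rules out anything smaller).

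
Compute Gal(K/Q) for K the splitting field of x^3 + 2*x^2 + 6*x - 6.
Gal(K/Q) = S_3 (symmetric group of order 6)

Compute the discriminant of x^3 + (2)*x^2 + (6)*x + (-6): Δ = -2796. Since Δ is not a rational square, the Galois group is not contained in A_3; it must be the full S_3 (irreducibility of the cubic rules out anything smaller).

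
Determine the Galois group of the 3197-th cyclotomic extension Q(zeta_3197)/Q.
|Gal(Q(zeta_3197)/Q)| = phi(3197) = 3036; group ≅ (Z/3197Z)^* ≅ Z/22Z × Z/138Z

The n-th cyclotomic polynomial Φ_3197(x) is the minimal polynomial of zeta_3197 over Q and has degree phi(3197) = 3036. So Q(zeta_3197) is a degree-3036 Galois extension with Galois group (Z/3197Z)^*. By CRT, (Z/3197Z)^* ≅ (Z/23Z)^* × (Z/139Z)^*. Each prime-power unit group is (Z/23Z)^* ≅ Z/22Z; (Z/139Z)^* ≅ Z/138Z. Hence Gal(Q(zeta_3197)/Q) ≅ Z/22Z × Z/138Z.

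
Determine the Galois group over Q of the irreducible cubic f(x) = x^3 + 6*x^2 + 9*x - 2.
Gal(K/Q) = S_3 (symmetric group of order 6)

Compute the discriminant of x^3 + (6)*x^2 + (9)*x + (-2): Δ = -324. Since Δ is not a rational square, the Galois group is not contained in A_3; it must be the full S_3 (irreducibility of the cubic rules out anything smaller).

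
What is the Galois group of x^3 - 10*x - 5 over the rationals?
Gal(K/Q) = S_3 (symmetric group of order 6)

Compute the discriminant of x^3 + (0)*x^2 + (-10)*x + (-5): Δ = 3325. Since Δ is not a rational square, the Galois group is not contained in A_3; it must be the full S_3 (irreducibility of the cubic rules out anything smaller).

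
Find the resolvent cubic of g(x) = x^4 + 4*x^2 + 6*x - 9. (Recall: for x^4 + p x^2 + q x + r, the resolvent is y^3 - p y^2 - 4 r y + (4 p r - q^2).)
h(y) = y^3 - 4*y^2 + 36*y - 180

Identify coefficients: p = 4, q = 6, r = -9.
Plug into h(y) = y^3 - p y^2 - 4 r y + (4 p r - q^2):
  h(y) = y^3 - (4) y^2 - 4*(-9) y + (4*(4)*(-9) - (6)^2)
       = y^3 + (-4) y^2 + (36) y + (-180).
Simplifying: h(y) = y^3 - 4*y^2 + 36*y - 180.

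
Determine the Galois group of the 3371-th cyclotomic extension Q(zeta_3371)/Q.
|Gal(Q(zeta_3371)/Q)| = phi(3371) = 3370; group ≅ (Z/3371Z)^* ≅ Z/3370Z

The n-th cyclotomic polynomial Φ_3371(x) is the minimal polynomial of zeta_3371 over Q and has degree phi(3371) = 3370. So Q(zeta_3371) is a degree-3370 Galois extension with Galois group (Z/3371Z)^*. (Z/3371Z)^* is cyclic since 3371 is an odd prime power (or 4). Hence Gal(Q(zeta_3371)/Q) ≅ Z/3370Z.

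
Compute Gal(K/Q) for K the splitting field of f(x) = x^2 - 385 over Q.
Gal(K/Q) = Z/2Z (cyclic of order 2)

x^2 - 385 is irreducible over Q since 385 is not a rational square. The splitting field Q(sqrt(385)) has degree 2 over Q, and its unique nontrivial automorphism is sqrt(385) ↦ -sqrt(385). Hence Gal(Q(sqrt(385))/Q) = Z/2Z.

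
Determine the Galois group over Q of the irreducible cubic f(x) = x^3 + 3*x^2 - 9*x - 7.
Gal(K/Q) = S_3 (symmetric group of order 6)

Compute the discriminant of x^3 + (3)*x^2 + (-9)*x + (-7): Δ = 6480. Since Δ is not a rational square, the Galois group is not contained in A_3; it must be the full S_3 (irreducibility of the cubic rules out anything smaller).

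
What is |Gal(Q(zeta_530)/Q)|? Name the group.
|Gal(Q(zeta_530)/Q)| = phi(530) = 208; group ≅ (Z/530Z)^* ≅ Z/4Z × Z/52Z

The n-th cyclotomic polynomial Φ_530(x) is the minimal polynomial of zeta_530 over Q and has degree phi(530) = 208. So Q(zeta_530) is a degree-208 Galois extension with Galois group (Z/530Z)^*. By CRT, (Z/530Z)^* ≅ (Z/2Z)^* × (Z/5Z)^* × (Z/53Z)^*. Each prime-power unit group is (Z/2Z)^* ≅ trivial group (order 1); (Z/5Z)^* ≅ Z/4Z; (Z/53Z)^* ≅ Z/52Z. Hence Gal(Q(zeta_530)/Q) ≅ Z/4Z × Z/52Z.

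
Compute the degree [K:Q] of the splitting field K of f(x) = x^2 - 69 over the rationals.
[K:Q] = 2

The polynomial x^2 - 69 is irreducible over Q since 69 is not a perfect square. Its splitting field is Q(sqrt(69)), which has degree 2 over Q.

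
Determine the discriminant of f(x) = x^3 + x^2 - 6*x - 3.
Δ = 993

For x^3 + a x^2 + b x + c the discriminant is Δ = 18 a b c - 4 a^3 c + a^2 b^2 - 4 b^3 - 27 c^2.
Plug a = 1, b = -6, c = -3:
  18*(1)*(-6)*(-3) - 4*(1)^3*(-3) + (1)^2*(-6)^2 - 4*(-6)^3 - 27*(-3)^2
  = 324 + (12) + 36 + (864) + (-243)
  = 993.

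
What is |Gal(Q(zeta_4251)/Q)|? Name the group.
|Gal(Q(zeta_4251)/Q)| = phi(4251) = 2592; group ≅ (Z/4251Z)^* ≅ Z/2Z × Z/12Z × Z/108Z

The n-th cyclotomic polynomial Φ_4251(x) is the minimal polynomial of zeta_4251 over Q and has degree phi(4251) = 2592. So Q(zeta_4251) is a degree-2592 Galois extension with Galois group (Z/4251Z)^*. By CRT, (Z/4251Z)^* ≅ (Z/3Z)^* × (Z/13Z)^* × (Z/109Z)^*. Each prime-power unit group is (Z/3Z)^* ≅ Z/2Z; (Z/13Z)^* ≅ Z/12Z; (Z/109Z)^* ≅ Z/108Z. Hence Gal(Q(zeta_4251)/Q) ≅ Z/2Z × Z/12Z × Z/108Z.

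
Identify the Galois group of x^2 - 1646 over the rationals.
Gal(K/Q) = Z/2Z (cyclic of order 2)

x^2 - 1646 is irreducible over Q since 1646 is not a rational square. The splitting field Q(sqrt(1646)) has degree 2 over Q, and its unique nontrivial automorphism is sqrt(1646) ↦ -sqrt(1646). Hence Gal(Q(sqrt(1646))/Q) = Z/2Z.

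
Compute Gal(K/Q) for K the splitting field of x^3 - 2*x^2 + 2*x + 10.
Gal(K/Q) = S_3 (symmetric group of order 6)

Compute the discriminant of x^3 + (-2)*x^2 + (2)*x + (10): Δ = -3116. Since Δ is not a rational square, the Galois group is not contained in A_3; it must be the full S_3 (irreducibility of the cubic rules out anything smaller).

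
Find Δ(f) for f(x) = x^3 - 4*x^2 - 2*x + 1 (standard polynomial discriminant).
Δ = 469

For x^3 + a x^2 + b x + c the discriminant is Δ = 18 a b c - 4 a^3 c + a^2 b^2 - 4 b^3 - 27 c^2.
Plug a = -4, b = -2, c = 1:
  18*(-4)*(-2)*(1) - 4*(-4)^3*(1) + (-4)^2*(-2)^2 - 4*(-2)^3 - 27*(1)^2
  = 144 + (256) + 64 + (32) + (-27)
  = 469.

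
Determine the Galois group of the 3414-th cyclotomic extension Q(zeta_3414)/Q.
|Gal(Q(zeta_3414)/Q)| = phi(3414) = 1136; group ≅ (Z/3414Z)^* ≅ Z/2Z × Z/568Z

The n-th cyclotomic polynomial Φ_3414(x) is the minimal polynomial of zeta_3414 over Q and has degree phi(3414) = 1136. So Q(zeta_3414) is a degree-1136 Galois extension with Galois group (Z/3414Z)^*. By CRT, (Z/3414Z)^* ≅ (Z/2Z)^* × (Z/3Z)^* × (Z/569Z)^*. Each prime-power unit group is (Z/2Z)^* ≅ trivial group (order 1); (Z/3Z)^* ≅ Z/2Z; (Z/569Z)^* ≅ Z/568Z. Hence Gal(Q(zeta_3414)/Q) ≅ Z/2Z × Z/568Z.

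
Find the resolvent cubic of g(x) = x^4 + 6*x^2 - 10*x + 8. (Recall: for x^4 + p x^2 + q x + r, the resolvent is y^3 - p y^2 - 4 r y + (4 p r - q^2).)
h(y) = y^3 - 6*y^2 - 32*y + 92

Identify coefficients: p = 6, q = -10, r = 8.
Plug into h(y) = y^3 - p y^2 - 4 r y + (4 p r - q^2):
  h(y) = y^3 - (6) y^2 - 4*(8) y + (4*(6)*(8) - (-10)^2)
       = y^3 + (-6) y^2 + (-32) y + (92).
Simplifying: h(y) = y^3 - 6*y^2 - 32*y + 92.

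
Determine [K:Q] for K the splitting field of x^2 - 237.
[K:Q] = 2

The polynomial x^2 - 237 is irreducible over Q since 237 is not a perfect square. Its splitting field is Q(sqrt(237)), which has degree 2 over Q.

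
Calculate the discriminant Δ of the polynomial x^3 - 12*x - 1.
Δ = 6885

For a depressed cubic x^3 + p x + q the discriminant is Δ = -4 p^3 - 27 q^2 = -4*(-12)^3 - 27*(-1)^2 = 6912 - 27 = 6885.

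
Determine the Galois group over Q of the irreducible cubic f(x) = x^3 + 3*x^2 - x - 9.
Gal(K/Q) = S_3 (symmetric group of order 6)

Compute the discriminant of x^3 + (3)*x^2 + (-1)*x + (-9): Δ = -716. Since Δ is not a rational square, the Galois group is not contained in A_3; it must be the full S_3 (irreducibility of the cubic rules out anything smaller).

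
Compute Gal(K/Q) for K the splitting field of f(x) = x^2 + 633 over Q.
Gal(K/Q) = Z/2Z (cyclic of order 2)

x^2 + 633 is irreducible over Q since -633 is not a rational square. The splitting field Q(sqrt(-633)) has degree 2 over Q, and its unique nontrivial automorphism is sqrt(-633) ↦ -sqrt(-633). Hence Gal(Q(sqrt(-633))/Q) = Z/2Z.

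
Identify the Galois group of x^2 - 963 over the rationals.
Gal(K/Q) = Z/2Z (cyclic of order 2)

x^2 - 963 is irreducible over Q since 963 is not a rational square. The splitting field Q(sqrt(963)) has degree 2 over Q, and its unique nontrivial automorphism is sqrt(963) ↦ -sqrt(963). Hence Gal(Q(sqrt(963))/Q) = Z/2Z.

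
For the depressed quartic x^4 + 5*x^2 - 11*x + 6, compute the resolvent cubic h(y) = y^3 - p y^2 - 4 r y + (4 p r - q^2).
h(y) = y^3 - 5*y^2 - 24*y - 1

Identify coefficients: p = 5, q = -11, r = 6.
Plug into h(y) = y^3 - p y^2 - 4 r y + (4 p r - q^2):
  h(y) = y^3 - (5) y^2 - 4*(6) y + (4*(5)*(6) - (-11)^2)
       = y^3 + (-5) y^2 + (-24) y + (-1).
Simplifying: h(y) = y^3 - 5*y^2 - 24*y - 1.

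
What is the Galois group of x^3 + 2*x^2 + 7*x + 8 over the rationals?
Gal(K/Q) = S_3 (symmetric group of order 6)

Compute the discriminant of x^3 + (2)*x^2 + (7)*x + (8): Δ = -1144. Since Δ is not a rational square, the Galois group is not contained in A_3; it must be the full S_3 (irreducibility of the cubic rules out anything smaller).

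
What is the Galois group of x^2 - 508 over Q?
Gal(K/Q) = Z/2Z (cyclic of order 2)

x^2 - 508 is irreducible over Q since 508 is not a rational square. The splitting field Q(sqrt(508)) has degree 2 over Q, and its unique nontrivial automorphism is sqrt(508) ↦ -sqrt(508). Hence Gal(Q(sqrt(508))/Q) = Z/2Z.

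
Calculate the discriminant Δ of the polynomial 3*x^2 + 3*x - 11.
Δ = 141

For a quadratic a x^2 + b x + c the discriminant is Δ = b^2 - 4ac = (3)^2 - 4*(3)*(-11) = 9 - (-132) = 141.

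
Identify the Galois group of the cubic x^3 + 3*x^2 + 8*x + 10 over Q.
Gal(K/Q) = S_3 (symmetric group of order 6)

Compute the discriminant of x^3 + (3)*x^2 + (8)*x + (10): Δ = -932. Since Δ is not a rational square, the Galois group is not contained in A_3; it must be the full S_3 (irreducibility of the cubic rules out anything smaller).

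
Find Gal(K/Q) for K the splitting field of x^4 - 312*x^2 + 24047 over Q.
Gal(K/Q) = V_4 (Klein four-group, Z/2Z × Z/2Z)

f factors as (x^2 - 173)(x^2 - 139), so the splitting field is K = Q(sqrt(173), sqrt(139)). The elements 173, 139, 24047 are all non-squares in Q, so sqrt(173) and sqrt(139) generate independent quadratic extensions. Thus [K:Q] = 4 and Gal(K/Q) is generated by the two order-2 automorphisms sqrt(173) ↦ -sqrt(173) and sqrt(139) ↦ -sqrt(139), giving V_4.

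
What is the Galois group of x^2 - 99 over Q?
Gal(K/Q) = Z/2Z (cyclic of order 2)

x^2 - 99 is irreducible over Q since 99 is not a rational square. The splitting field Q(sqrt(99)) has degree 2 over Q, and its unique nontrivial automorphism is sqrt(99) ↦ -sqrt(99). Hence Gal(Q(sqrt(99))/Q) = Z/2Z.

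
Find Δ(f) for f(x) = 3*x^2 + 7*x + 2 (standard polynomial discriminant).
Δ = 25

For a quadratic a x^2 + b x + c the discriminant is Δ = b^2 - 4ac = (7)^2 - 4*(3)*(2) = 49 - (24) = 25.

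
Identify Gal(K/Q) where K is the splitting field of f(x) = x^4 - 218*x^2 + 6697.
Gal(K/Q) = V_4 (Klein four-group, Z/2Z × Z/2Z)

f factors as (x^2 - 181)(x^2 - 37), so the splitting field is K = Q(sqrt(181), sqrt(37)). The elements 181, 37, 6697 are all non-squares in Q, so sqrt(181) and sqrt(37) generate independent quadratic extensions. Thus [K:Q] = 4 and Gal(K/Q) is generated by the two order-2 automorphisms sqrt(181) ↦ -sqrt(181) and sqrt(37) ↦ -sqrt(37), giving V_4.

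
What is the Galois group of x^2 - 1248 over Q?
Gal(K/Q) = Z/2Z (cyclic of order 2)

x^2 - 1248 is irreducible over Q since 1248 is not a rational square. The splitting field Q(sqrt(1248)) has degree 2 over Q, and its unique nontrivial automorphism is sqrt(1248) ↦ -sqrt(1248). Hence Gal(Q(sqrt(1248))/Q) = Z/2Z.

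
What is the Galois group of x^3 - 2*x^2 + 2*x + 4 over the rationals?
Gal(K/Q) = S_3 (symmetric group of order 6)

Compute the discriminant of x^3 + (-2)*x^2 + (2)*x + (4): Δ = -608. Since Δ is not a rational square, the Galois group is not contained in A_3; it must be the full S_3 (irreducibility of the cubic rules out anything smaller).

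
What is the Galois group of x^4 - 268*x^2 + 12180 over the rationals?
Gal(K/Q) = V_4 (Klein four-group, Z/2Z × Z/2Z)

f factors as (x^2 - 210)(x^2 - 58), so the splitting field is K = Q(sqrt(210), sqrt(58)). The elements 210, 58, 12180 are all non-squares in Q, so sqrt(210) and sqrt(58) generate independent quadratic extensions. Thus [K:Q] = 4 and Gal(K/Q) is generated by the two order-2 automorphisms sqrt(210) ↦ -sqrt(210) and sqrt(58) ↦ -sqrt(58), giving V_4.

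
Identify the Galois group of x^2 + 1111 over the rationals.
Gal(K/Q) = Z/2Z (cyclic of order 2)

x^2 + 1111 is irreducible over Q since -1111 is not a rational square. The splitting field Q(sqrt(-1111)) has degree 2 over Q, and its unique nontrivial automorphism is sqrt(-1111) ↦ -sqrt(-1111). Hence Gal(Q(sqrt(-1111))/Q) = Z/2Z.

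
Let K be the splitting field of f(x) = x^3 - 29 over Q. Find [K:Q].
[K:Q] = 6

x^3 - 29 has one real root r = 29^(1/3) and two complex roots r*zeta_3, r*zeta_3^2 where zeta_3 = e^(2*pi*i/3). The splitting field is Q(r, zeta_3). [Q(r):Q] = 3 and [Q(zeta_3):Q] = 2 with gcd = 1, so [Q(r, zeta_3):Q] = 3 * 2 = 6.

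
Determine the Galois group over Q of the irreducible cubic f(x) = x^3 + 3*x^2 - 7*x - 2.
Gal(K/Q) = S_3 (symmetric group of order 6)

Compute the discriminant of x^3 + (3)*x^2 + (-7)*x + (-2): Δ = 2677. Since Δ is not a rational square, the Galois group is not contained in A_3; it must be the full S_3 (irreducibility of the cubic rules out anything smaller).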